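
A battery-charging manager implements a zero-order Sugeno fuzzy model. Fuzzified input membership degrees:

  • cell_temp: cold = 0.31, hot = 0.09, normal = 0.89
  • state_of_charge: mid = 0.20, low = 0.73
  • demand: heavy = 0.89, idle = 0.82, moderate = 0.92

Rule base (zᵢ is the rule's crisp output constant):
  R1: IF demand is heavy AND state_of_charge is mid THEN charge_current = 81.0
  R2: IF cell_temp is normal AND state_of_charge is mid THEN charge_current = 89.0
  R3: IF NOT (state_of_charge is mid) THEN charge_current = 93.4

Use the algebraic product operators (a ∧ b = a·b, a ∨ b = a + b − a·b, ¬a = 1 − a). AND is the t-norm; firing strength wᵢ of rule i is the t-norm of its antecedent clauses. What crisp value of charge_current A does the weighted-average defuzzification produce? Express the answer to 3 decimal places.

90.813

R1 (z=81.0): heavy=0.89, mid=0.20; AND[a·b] → w = 0.1780
R2 (z=89.0): normal=0.89, mid=0.20; AND[a·b] → w = 0.1780
R3 (z=93.4): ¬mid=1−0.20=0.80 → w = 0.8000
Weighted average = (0.1780·81.0 + 0.1780·89.0 + 0.8000·93.4) / (0.1780 + 0.1780 + 0.8000)
  = 104.9800 / 1.1560 = 90.813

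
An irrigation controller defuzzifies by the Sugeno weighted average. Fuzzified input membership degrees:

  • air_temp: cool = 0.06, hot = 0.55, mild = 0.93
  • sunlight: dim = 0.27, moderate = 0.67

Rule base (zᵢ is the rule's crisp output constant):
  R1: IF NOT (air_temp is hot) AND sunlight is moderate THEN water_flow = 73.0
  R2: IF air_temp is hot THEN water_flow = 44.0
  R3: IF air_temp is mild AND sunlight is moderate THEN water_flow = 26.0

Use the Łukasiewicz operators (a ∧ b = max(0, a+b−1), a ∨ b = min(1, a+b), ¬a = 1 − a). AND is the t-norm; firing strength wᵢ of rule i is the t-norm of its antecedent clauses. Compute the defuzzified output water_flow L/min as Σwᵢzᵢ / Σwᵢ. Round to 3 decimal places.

R1 (z=73.0): ¬hot=1−0.55=0.45, moderate=0.67; AND[max(0, a+b−1)] → w = 0.12
R2 (z=44.0): hot=0.55 → w = 0.55
R3 (z=26.0): mild=0.93, moderate=0.67; AND[max(0, a+b−1)] → w = 0.60
Weighted average = (0.12·73.0 + 0.55·44.0 + 0.60·26.0) / (0.12 + 0.55 + 0.60)
  = 48.5600 / 1.2700 = 38.236

38.236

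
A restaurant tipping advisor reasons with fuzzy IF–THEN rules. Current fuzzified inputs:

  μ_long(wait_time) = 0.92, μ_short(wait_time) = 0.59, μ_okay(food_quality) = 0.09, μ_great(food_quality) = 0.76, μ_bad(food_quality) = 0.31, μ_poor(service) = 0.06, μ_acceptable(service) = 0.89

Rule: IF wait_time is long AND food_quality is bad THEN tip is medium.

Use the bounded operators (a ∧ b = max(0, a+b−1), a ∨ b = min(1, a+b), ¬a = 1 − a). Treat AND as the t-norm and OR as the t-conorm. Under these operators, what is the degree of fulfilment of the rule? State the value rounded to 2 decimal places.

0.23

firing strength: long=0.92, bad=0.31; AND[max(0, a+b−1)] → w = 0.23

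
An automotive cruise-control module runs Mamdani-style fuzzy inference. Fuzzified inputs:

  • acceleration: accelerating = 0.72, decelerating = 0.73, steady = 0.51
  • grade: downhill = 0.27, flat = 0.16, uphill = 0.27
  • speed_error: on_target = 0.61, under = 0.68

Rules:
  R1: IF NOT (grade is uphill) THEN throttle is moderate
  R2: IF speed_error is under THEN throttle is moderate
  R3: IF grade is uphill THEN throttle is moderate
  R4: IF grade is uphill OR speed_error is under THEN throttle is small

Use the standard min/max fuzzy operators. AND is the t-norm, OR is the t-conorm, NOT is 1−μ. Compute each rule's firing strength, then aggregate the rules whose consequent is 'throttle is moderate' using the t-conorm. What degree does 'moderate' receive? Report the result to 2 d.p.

R1: ¬uphill=1−0.27=0.73 → w = 0.73
R2: under=0.68 → w = 0.68
R3: uphill=0.27 → w = 0.27
R4: uphill=0.27, under=0.68; OR[max(a, b)] → w = 0.68
Rules with consequent 'moderate': {R1, R2, R3} → strengths 0.73, 0.68, 0.27
Aggregate via t-conorm [max(a, b)]: 0.73

0.73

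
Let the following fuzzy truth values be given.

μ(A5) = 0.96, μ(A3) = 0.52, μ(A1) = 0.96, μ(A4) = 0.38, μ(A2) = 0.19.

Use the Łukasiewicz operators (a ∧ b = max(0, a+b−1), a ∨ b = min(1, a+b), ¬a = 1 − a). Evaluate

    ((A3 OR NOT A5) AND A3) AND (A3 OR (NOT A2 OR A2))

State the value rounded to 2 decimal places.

NOT A5 = 1 − 0.96 = 0.04
A3 OR NOT A5 = min(1, a+b) on (0.52, 0.04) = 0.56
(A3 OR NOT A5) AND A3 = max(0, a+b−1) on (0.56, 0.52) = 0.08
NOT A2 = 1 − 0.19 = 0.81
NOT A2 OR A2 = min(1, a+b) on (0.81, 0.19) = 1.00
A3 OR (NOT A2 OR A2) = min(1, a+b) on (0.52, 1.00) = 1.00
((A3 OR NOT A5) AND A3) AND (A3 OR (NOT A2 OR A2)) = max(0, a+b−1) on (0.08, 1.00) = 0.08

0.08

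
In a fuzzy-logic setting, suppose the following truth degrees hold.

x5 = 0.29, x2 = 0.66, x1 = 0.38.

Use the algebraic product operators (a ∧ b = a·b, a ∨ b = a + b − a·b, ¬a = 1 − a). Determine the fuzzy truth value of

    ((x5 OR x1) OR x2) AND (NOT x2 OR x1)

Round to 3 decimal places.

x5 OR x1 = a + b − a·b on (0.2900, 0.3800) = 0.5598
(x5 OR x1) OR x2 = a + b − a·b on (0.5598, 0.6600) = 0.8503
NOT x2 = 1 − 0.6600 = 0.3400
NOT x2 OR x1 = a + b − a·b on (0.3400, 0.3800) = 0.5908
((x5 OR x1) OR x2) AND (NOT x2 OR x1) = a·b on (0.8503, 0.5908) = 0.5024

0.502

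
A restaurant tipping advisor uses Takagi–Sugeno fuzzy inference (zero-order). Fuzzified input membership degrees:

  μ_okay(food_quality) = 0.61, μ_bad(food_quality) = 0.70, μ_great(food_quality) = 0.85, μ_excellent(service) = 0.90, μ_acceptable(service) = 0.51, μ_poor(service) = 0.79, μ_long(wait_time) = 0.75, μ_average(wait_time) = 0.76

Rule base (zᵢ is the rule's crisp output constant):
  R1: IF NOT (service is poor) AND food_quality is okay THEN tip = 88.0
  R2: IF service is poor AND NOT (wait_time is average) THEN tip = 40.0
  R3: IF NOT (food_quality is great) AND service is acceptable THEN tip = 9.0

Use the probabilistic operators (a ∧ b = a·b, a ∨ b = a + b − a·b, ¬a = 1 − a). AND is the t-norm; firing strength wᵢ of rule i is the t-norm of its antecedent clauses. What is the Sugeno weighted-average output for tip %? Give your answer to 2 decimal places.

R1 (z=88.0): ¬poor=1−0.79=0.21, okay=0.61; AND[a·b] → w = 0.1281
R2 (z=40.0): poor=0.79, ¬average=1−0.76=0.24; AND[a·b] → w = 0.1896
R3 (z=9.0): ¬great=1−0.85=0.15, acceptable=0.51; AND[a·b] → w = 0.0765
Weighted average = (0.1281·88.0 + 0.1896·40.0 + 0.0765·9.0) / (0.1281 + 0.1896 + 0.0765)
  = 19.5453 / 0.3942 = 49.58

49.58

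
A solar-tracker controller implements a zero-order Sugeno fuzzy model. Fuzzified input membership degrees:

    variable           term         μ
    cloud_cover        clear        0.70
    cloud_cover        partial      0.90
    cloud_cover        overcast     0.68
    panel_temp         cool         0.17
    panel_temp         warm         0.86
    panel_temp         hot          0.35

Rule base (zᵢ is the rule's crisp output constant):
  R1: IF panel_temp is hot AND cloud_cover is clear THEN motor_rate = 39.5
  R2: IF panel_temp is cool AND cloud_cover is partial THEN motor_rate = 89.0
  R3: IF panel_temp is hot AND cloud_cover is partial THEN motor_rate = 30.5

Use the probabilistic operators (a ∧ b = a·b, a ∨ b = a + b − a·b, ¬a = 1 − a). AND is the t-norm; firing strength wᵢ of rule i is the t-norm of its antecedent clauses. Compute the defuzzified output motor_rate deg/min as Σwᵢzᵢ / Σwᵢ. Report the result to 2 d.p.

46.15

R1 (z=39.5): hot=0.35, clear=0.70; AND[a·b] → w = 0.2450
R2 (z=89.0): cool=0.17, partial=0.90; AND[a·b] → w = 0.1530
R3 (z=30.5): hot=0.35, partial=0.90; AND[a·b] → w = 0.3150
Weighted average = (0.2450·39.5 + 0.1530·89.0 + 0.3150·30.5) / (0.2450 + 0.1530 + 0.3150)
  = 32.9020 / 0.7130 = 46.15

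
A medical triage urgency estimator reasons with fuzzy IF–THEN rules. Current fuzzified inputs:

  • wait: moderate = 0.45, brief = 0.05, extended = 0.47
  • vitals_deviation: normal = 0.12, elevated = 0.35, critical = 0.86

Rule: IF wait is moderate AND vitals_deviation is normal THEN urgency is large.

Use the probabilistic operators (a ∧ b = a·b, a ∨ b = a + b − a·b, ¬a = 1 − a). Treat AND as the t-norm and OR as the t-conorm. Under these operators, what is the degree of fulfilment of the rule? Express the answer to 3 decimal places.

firing strength: moderate=0.45, normal=0.12; AND[a·b] → w = 0.0540

0.054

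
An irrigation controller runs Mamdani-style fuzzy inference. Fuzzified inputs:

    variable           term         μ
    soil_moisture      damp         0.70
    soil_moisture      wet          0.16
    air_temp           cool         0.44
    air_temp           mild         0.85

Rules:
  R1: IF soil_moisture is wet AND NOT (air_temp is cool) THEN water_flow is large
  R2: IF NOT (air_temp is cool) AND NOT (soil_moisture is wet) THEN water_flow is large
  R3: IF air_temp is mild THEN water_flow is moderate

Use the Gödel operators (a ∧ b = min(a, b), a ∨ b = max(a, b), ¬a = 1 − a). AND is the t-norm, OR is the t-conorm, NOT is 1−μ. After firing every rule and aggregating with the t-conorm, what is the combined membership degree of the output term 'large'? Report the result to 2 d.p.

R1: wet=0.16, ¬cool=1−0.44=0.56; AND[min(a, b)] → w = 0.16
R2: ¬cool=1−0.44=0.56, ¬wet=1−0.16=0.84; AND[min(a, b)] → w = 0.56
R3: mild=0.85 → w = 0.85
Rules with consequent 'large': {R1, R2} → strengths 0.16, 0.56
Aggregate via t-conorm [max(a, b)]: 0.56

0.56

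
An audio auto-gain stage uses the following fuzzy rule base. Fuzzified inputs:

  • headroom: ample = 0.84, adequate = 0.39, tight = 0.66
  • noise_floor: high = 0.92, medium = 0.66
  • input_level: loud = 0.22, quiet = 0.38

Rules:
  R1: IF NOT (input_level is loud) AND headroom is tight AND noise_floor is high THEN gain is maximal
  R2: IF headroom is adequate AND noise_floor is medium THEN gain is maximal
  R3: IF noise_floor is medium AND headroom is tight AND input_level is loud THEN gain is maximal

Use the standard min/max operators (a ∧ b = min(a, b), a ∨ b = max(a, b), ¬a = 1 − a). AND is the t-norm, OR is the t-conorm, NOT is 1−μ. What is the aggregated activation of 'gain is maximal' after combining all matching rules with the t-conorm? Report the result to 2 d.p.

0.66

R1: ¬loud=1−0.22=0.78, tight=0.66, high=0.92; AND[min(a, b)] → w = 0.66
R2: adequate=0.39, medium=0.66; AND[min(a, b)] → w = 0.39
R3: medium=0.66, tight=0.66, loud=0.22; AND[min(a, b)] → w = 0.22
Rules with consequent 'maximal': {R1, R2, R3} → strengths 0.66, 0.39, 0.22
Aggregate via t-conorm [max(a, b)]: 0.66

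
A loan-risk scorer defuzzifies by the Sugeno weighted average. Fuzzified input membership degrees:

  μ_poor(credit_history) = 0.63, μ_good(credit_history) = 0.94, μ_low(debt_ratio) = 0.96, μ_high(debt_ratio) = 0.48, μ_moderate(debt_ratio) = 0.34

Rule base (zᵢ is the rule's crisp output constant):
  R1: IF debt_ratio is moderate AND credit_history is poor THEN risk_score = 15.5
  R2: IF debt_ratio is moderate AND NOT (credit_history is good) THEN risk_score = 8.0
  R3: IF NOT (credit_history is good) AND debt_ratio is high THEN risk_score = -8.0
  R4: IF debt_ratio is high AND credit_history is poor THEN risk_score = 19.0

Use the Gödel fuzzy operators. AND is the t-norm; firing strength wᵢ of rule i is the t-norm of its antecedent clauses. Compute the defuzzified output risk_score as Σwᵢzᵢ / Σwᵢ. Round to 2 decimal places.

15.31

R1 (z=15.5): moderate=0.34, poor=0.63; AND[min(a, b)] → w = 0.34
R2 (z=8.0): moderate=0.34, ¬good=1−0.94=0.06; AND[min(a, b)] → w = 0.06
R3 (z=-8.0): ¬good=1−0.94=0.06, high=0.48; AND[min(a, b)] → w = 0.06
R4 (z=19.0): high=0.48, poor=0.63; AND[min(a, b)] → w = 0.48
Weighted average = (0.34·15.5 + 0.06·8.0 + 0.06·-8.0 + 0.48·19.0) / (0.34 + 0.06 + 0.06 + 0.48)
  = 14.3900 / 0.9400 = 15.31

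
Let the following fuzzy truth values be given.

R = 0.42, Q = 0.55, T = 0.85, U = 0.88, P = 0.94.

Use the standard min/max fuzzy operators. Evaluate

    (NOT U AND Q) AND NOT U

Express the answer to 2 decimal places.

NOT U = 1 − 0.88 = 0.12
NOT U AND Q = min(a, b) on (0.12, 0.55) = 0.12
NOT U = 1 − 0.88 = 0.12
(NOT U AND Q) AND NOT U = min(a, b) on (0.12, 0.12) = 0.12

0.12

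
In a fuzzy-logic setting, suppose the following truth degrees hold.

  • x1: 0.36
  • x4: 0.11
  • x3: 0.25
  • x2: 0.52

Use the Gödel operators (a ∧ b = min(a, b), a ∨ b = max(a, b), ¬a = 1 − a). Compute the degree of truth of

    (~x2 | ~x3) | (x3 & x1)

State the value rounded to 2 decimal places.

~x2 = 1 − 0.52 = 0.48
~x3 = 1 − 0.25 = 0.75
~x2 | ~x3 = max(a, b) on (0.48, 0.75) = 0.75
x3 & x1 = min(a, b) on (0.25, 0.36) = 0.25
(~x2 | ~x3) | (x3 & x1) = max(a, b) on (0.75, 0.25) = 0.75

0.75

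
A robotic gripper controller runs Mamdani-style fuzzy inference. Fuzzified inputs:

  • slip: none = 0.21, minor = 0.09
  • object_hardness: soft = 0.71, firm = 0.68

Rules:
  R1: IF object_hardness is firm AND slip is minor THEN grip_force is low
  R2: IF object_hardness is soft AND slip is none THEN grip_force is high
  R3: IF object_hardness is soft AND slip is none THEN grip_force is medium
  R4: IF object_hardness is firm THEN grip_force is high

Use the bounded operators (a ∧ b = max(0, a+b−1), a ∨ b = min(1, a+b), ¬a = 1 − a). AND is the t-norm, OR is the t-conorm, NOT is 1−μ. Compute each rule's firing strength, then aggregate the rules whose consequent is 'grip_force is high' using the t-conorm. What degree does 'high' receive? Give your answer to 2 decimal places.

0.68

R1: firm=0.68, minor=0.09; AND[max(0, a+b−1)] → w = 0.00
R2: soft=0.71, none=0.21; AND[max(0, a+b−1)] → w = 0.00
R3: soft=0.71, none=0.21; AND[max(0, a+b−1)] → w = 0.00
R4: firm=0.68 → w = 0.68
Rules with consequent 'high': {R2, R4} → strengths 0.00, 0.68
Aggregate via t-conorm [min(1, a+b)]: 0.68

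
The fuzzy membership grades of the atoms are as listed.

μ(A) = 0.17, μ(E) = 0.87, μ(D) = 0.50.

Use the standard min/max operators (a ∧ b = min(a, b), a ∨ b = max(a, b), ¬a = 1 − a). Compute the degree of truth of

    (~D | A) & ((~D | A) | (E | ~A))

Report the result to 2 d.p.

~D = 1 − 0.50 = 0.50
~D | A = max(a, b) on (0.50, 0.17) = 0.50
~D = 1 − 0.50 = 0.50
~D | A = max(a, b) on (0.50, 0.17) = 0.50
~A = 1 − 0.17 = 0.83
E | ~A = max(a, b) on (0.87, 0.83) = 0.87
(~D | A) | (E | ~A) = max(a, b) on (0.50, 0.87) = 0.87
(~D | A) & ((~D | A) | (E | ~A)) = min(a, b) on (0.50, 0.87) = 0.50

0.50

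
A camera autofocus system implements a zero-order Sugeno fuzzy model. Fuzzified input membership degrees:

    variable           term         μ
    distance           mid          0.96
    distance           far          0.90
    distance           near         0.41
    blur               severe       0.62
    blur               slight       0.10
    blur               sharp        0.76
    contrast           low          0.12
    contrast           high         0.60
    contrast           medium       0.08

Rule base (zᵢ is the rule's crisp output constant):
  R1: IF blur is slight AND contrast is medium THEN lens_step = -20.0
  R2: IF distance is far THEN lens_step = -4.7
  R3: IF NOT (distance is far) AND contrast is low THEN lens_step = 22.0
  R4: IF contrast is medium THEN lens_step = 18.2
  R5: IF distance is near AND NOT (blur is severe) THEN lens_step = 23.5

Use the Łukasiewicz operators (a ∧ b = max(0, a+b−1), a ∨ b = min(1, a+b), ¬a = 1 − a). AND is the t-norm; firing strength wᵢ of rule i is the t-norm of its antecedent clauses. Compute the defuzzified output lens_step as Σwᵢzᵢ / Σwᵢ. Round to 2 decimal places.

-2.83

R1 (z=-20.0): slight=0.10, medium=0.08; AND[max(0, a+b−1)] → w = 0.00
R2 (z=-4.7): far=0.90 → w = 0.90
R3 (z=22.0): ¬far=1−0.90=0.10, low=0.12; AND[max(0, a+b−1)] → w = 0.00
R4 (z=18.2): medium=0.08 → w = 0.08
R5 (z=23.5): near=0.41, ¬severe=1−0.62=0.38; AND[max(0, a+b−1)] → w = 0.00
Weighted average = (0.00·-20.0 + 0.90·-4.7 + 0.00·22.0 + 0.08·18.2 + 0.00·23.5) / (0.00 + 0.90 + 0.00 + 0.08 + 0.00)
  = -2.7740 / 0.9800 = -2.83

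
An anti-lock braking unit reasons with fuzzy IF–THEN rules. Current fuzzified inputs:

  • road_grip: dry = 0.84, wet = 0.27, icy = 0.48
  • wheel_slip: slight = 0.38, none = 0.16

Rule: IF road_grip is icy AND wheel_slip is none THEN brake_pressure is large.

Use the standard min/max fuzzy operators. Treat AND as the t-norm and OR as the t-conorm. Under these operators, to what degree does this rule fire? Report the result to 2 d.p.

0.16

firing strength: icy=0.48, none=0.16; AND[min(a, b)] → w = 0.16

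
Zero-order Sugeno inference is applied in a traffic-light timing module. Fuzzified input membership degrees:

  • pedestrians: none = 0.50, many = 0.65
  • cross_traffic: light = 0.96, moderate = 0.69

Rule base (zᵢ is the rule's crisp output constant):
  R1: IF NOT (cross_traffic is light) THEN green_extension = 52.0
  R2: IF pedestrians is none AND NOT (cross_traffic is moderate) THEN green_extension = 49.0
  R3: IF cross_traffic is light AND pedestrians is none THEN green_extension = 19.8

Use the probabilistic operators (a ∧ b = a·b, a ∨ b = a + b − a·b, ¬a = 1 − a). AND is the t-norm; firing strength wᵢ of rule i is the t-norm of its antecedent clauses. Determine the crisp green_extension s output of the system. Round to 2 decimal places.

R1 (z=52.0): ¬light=1−0.96=0.04 → w = 0.0400
R2 (z=49.0): none=0.50, ¬moderate=1−0.69=0.31; AND[a·b] → w = 0.1550
R3 (z=19.8): light=0.96, none=0.50; AND[a·b] → w = 0.4800
Weighted average = (0.0400·52.0 + 0.1550·49.0 + 0.4800·19.8) / (0.0400 + 0.1550 + 0.4800)
  = 19.1790 / 0.6750 = 28.41

28.41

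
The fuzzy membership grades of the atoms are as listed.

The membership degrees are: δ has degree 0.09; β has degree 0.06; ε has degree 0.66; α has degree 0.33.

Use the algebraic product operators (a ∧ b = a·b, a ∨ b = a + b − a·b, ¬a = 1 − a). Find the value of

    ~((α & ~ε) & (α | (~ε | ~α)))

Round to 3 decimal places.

0.904

~ε = 1 − 0.6600 = 0.3400
α & ~ε = a·b on (0.3300, 0.3400) = 0.1122
~ε = 1 − 0.6600 = 0.3400
~α = 1 − 0.3300 = 0.6700
~ε | ~α = a + b − a·b on (0.3400, 0.6700) = 0.7822
α | (~ε | ~α) = a + b − a·b on (0.3300, 0.7822) = 0.8541
(α & ~ε) & (α | (~ε | ~α)) = a·b on (0.1122, 0.8541) = 0.0958
~((α & ~ε) & (α | (~ε | ~α))) = 1 − 0.0958 = 0.9042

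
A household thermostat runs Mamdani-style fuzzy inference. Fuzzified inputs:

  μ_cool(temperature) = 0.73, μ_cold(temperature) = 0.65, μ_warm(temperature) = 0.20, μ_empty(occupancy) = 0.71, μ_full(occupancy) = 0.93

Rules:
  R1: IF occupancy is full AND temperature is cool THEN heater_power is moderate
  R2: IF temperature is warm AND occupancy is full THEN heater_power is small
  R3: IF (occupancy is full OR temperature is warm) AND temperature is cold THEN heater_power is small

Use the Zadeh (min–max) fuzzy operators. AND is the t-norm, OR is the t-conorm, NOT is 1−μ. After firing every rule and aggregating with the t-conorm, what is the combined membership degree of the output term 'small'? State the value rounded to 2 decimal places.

R1: full=0.93, cool=0.73; AND[min(a, b)] → w = 0.73
R2: warm=0.20, full=0.93; AND[min(a, b)] → w = 0.20
R3: (full=0.93 OR warm=0.20) = 0.93; AND[min(a, b)] with cold=0.65 → w = 0.65
Rules with consequent 'small': {R2, R3} → strengths 0.20, 0.65
Aggregate via t-conorm [max(a, b)]: 0.65

0.65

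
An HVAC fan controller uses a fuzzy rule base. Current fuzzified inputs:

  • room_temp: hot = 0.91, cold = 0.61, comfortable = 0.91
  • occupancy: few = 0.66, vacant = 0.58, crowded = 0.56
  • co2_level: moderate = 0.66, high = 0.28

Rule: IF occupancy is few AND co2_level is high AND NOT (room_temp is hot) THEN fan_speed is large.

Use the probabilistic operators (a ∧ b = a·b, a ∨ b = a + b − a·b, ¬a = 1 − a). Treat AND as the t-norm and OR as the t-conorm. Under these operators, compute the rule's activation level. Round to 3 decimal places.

0.017

firing strength: few=0.66, high=0.28, ¬hot=1−0.91=0.09; AND[a·b] → w = 0.0166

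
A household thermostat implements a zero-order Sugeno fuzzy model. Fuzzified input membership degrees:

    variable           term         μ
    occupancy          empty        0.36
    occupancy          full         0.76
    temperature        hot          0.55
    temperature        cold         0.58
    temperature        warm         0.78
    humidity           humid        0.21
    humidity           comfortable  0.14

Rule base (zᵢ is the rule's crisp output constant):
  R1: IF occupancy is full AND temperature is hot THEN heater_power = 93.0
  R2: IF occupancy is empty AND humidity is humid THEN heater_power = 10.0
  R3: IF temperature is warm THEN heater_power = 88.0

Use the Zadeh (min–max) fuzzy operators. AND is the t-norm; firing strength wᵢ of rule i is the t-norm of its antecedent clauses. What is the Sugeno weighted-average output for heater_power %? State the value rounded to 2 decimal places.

79.15

R1 (z=93.0): full=0.76, hot=0.55; AND[min(a, b)] → w = 0.55
R2 (z=10.0): empty=0.36, humid=0.21; AND[min(a, b)] → w = 0.21
R3 (z=88.0): warm=0.78 → w = 0.78
Weighted average = (0.55·93.0 + 0.21·10.0 + 0.78·88.0) / (0.55 + 0.21 + 0.78)
  = 121.8900 / 1.5400 = 79.15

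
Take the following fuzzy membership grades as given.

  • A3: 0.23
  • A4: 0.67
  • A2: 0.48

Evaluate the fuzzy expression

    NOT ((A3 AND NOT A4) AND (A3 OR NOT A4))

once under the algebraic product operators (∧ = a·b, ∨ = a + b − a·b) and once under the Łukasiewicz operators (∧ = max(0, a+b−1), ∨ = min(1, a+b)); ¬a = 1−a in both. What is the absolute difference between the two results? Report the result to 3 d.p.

Under algebraic product:
  NOT A4 = 1 − 0.6700 = 0.3300
  A3 AND NOT A4 = a·b on (0.2300, 0.3300) = 0.0759
  NOT A4 = 1 − 0.6700 = 0.3300
  A3 OR NOT A4 = a + b − a·b on (0.2300, 0.3300) = 0.4841
  (A3 AND NOT A4) AND (A3 OR NOT A4) = a·b on (0.0759, 0.4841) = 0.0367
  NOT ((A3 AND NOT A4) AND (A3 OR NOT A4)) = 1 − 0.0367 = 0.9633
  → value = 0.9633
Under Łukasiewicz:
  NOT A4 = 1 − 0.67 = 0.33
  A3 AND NOT A4 = max(0, a+b−1) on (0.23, 0.33) = 0.00
  NOT A4 = 1 − 0.67 = 0.33
  A3 OR NOT A4 = min(1, a+b) on (0.23, 0.33) = 0.56
  (A3 AND NOT A4) AND (A3 OR NOT A4) = max(0, a+b−1) on (0.00, 0.56) = 0.00
  NOT ((A3 AND NOT A4) AND (A3 OR NOT A4)) = 1 − 0.00 = 1.00
  → value = 1.0000
|0.9633 − 1.0000| = 0.037

0.037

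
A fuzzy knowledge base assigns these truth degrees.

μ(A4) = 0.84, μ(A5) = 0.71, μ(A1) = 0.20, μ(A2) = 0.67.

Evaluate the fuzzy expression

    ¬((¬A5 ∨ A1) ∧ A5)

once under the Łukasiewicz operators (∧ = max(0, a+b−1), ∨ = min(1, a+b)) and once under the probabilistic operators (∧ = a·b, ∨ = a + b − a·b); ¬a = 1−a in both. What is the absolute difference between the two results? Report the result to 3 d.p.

0.107

Under Łukasiewicz:
  ¬A5 = 1 − 0.71 = 0.29
  ¬A5 ∨ A1 = min(1, a+b) on (0.29, 0.20) = 0.49
  (¬A5 ∨ A1) ∧ A5 = max(0, a+b−1) on (0.49, 0.71) = 0.20
  ¬((¬A5 ∨ A1) ∧ A5) = 1 − 0.20 = 0.80
  → value = 0.8000
Under probabilistic:
  ¬A5 = 1 − 0.7100 = 0.2900
  ¬A5 ∨ A1 = a + b − a·b on (0.2900, 0.2000) = 0.4320
  (¬A5 ∨ A1) ∧ A5 = a·b on (0.4320, 0.7100) = 0.3067
  ¬((¬A5 ∨ A1) ∧ A5) = 1 − 0.3067 = 0.6933
  → value = 0.6933
|0.8000 − 0.6933| = 0.107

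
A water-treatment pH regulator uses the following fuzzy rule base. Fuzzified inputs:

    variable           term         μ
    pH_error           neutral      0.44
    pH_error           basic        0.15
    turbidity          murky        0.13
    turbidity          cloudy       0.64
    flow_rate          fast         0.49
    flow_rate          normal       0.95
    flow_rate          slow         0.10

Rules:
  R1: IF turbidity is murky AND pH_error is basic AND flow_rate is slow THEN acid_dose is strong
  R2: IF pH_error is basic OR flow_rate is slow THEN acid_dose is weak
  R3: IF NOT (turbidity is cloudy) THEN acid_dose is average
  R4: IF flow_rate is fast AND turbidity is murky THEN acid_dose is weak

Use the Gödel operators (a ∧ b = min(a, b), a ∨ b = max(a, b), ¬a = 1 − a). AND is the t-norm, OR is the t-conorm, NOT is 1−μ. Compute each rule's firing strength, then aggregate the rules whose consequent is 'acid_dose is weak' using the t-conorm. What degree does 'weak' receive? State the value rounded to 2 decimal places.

R1: murky=0.13, basic=0.15, slow=0.10; AND[min(a, b)] → w = 0.10
R2: basic=0.15, slow=0.10; OR[max(a, b)] → w = 0.15
R3: ¬cloudy=1−0.64=0.36 → w = 0.36
R4: fast=0.49, murky=0.13; AND[min(a, b)] → w = 0.13
Rules with consequent 'weak': {R2, R4} → strengths 0.15, 0.13
Aggregate via t-conorm [max(a, b)]: 0.15

0.15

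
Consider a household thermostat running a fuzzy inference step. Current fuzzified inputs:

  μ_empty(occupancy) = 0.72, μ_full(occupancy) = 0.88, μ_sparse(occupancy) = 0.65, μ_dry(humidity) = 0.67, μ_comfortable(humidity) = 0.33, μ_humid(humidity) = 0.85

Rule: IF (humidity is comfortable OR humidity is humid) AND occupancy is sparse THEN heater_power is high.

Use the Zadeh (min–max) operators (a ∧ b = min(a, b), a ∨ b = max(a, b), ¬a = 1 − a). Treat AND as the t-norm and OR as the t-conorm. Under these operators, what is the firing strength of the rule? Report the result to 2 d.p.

firing strength: (comfortable=0.33 OR humid=0.85) = 0.85; AND[min(a, b)] with sparse=0.65 → w = 0.65

0.65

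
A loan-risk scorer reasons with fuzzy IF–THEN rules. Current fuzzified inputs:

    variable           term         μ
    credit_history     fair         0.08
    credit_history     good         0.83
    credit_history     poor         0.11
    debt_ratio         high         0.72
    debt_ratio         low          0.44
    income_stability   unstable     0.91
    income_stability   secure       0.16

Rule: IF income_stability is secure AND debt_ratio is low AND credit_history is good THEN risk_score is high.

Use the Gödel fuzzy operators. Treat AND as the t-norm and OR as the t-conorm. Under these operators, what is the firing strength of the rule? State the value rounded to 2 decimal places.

0.16

firing strength: secure=0.16, low=0.44, good=0.83; AND[min(a, b)] → w = 0.16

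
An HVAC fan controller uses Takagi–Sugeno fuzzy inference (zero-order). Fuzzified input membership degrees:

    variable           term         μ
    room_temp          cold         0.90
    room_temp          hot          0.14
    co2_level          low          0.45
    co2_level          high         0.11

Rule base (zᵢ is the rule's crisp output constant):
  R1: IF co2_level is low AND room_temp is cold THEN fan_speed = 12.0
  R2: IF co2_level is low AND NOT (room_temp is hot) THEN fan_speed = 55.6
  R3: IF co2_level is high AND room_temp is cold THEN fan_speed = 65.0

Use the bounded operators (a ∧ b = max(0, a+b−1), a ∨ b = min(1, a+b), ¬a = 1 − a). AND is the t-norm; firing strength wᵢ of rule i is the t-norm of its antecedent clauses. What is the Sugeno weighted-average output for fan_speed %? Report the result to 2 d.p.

32.96

R1 (z=12.0): low=0.45, cold=0.90; AND[max(0, a+b−1)] → w = 0.35
R2 (z=55.6): low=0.45, ¬hot=1−0.14=0.86; AND[max(0, a+b−1)] → w = 0.31
R3 (z=65.0): high=0.11, cold=0.90; AND[max(0, a+b−1)] → w = 0.01
Weighted average = (0.35·12.0 + 0.31·55.6 + 0.01·65.0) / (0.35 + 0.31 + 0.01)
  = 22.0860 / 0.6700 = 32.96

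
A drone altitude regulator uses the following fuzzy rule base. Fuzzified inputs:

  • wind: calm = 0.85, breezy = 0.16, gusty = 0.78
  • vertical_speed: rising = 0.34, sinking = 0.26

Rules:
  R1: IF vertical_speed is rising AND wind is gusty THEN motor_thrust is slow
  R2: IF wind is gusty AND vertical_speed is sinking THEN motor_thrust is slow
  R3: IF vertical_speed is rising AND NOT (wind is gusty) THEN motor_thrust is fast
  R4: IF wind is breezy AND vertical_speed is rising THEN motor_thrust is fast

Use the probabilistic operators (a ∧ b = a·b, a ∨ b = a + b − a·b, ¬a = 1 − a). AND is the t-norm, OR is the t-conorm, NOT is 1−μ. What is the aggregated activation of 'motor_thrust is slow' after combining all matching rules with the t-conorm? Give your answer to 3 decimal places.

R1: rising=0.34, gusty=0.78; AND[a·b] → w = 0.2652
R2: gusty=0.78, sinking=0.26; AND[a·b] → w = 0.2028
R3: rising=0.34, ¬gusty=1−0.78=0.22; AND[a·b] → w = 0.0748
R4: breezy=0.16, rising=0.34; AND[a·b] → w = 0.0544
Rules with consequent 'slow': {R1, R2} → strengths 0.2652, 0.2028
Aggregate via t-conorm [a + b − a·b]: 0.4142

0.414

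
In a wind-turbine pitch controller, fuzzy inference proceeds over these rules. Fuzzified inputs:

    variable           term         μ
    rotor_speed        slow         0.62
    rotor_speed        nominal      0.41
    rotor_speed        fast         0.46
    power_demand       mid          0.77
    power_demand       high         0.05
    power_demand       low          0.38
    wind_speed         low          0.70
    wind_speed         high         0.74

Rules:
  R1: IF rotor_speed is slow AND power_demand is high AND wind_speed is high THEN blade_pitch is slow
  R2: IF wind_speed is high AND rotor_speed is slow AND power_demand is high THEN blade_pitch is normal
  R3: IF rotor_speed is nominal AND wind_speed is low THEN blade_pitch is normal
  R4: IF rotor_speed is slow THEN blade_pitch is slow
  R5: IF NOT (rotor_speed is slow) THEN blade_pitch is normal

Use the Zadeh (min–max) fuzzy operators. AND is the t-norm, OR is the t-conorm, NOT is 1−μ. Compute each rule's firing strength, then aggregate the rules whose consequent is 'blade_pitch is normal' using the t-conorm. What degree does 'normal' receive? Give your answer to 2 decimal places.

R1: slow=0.62, high=0.05, high=0.74; AND[min(a, b)] → w = 0.05
R2: high=0.74, slow=0.62, high=0.05; AND[min(a, b)] → w = 0.05
R3: nominal=0.41, low=0.70; AND[min(a, b)] → w = 0.41
R4: slow=0.62 → w = 0.62
R5: ¬slow=1−0.62=0.38 → w = 0.38
Rules with consequent 'normal': {R2, R3, R5} → strengths 0.05, 0.41, 0.38
Aggregate via t-conorm [max(a, b)]: 0.41

0.41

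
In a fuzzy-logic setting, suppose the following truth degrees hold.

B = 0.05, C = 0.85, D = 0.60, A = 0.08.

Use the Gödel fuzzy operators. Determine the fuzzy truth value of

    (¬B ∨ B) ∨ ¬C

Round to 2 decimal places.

0.95

¬B = 1 − 0.05 = 0.95
¬B ∨ B = max(a, b) on (0.95, 0.05) = 0.95
¬C = 1 − 0.85 = 0.15
(¬B ∨ B) ∨ ¬C = max(a, b) on (0.95, 0.15) = 0.95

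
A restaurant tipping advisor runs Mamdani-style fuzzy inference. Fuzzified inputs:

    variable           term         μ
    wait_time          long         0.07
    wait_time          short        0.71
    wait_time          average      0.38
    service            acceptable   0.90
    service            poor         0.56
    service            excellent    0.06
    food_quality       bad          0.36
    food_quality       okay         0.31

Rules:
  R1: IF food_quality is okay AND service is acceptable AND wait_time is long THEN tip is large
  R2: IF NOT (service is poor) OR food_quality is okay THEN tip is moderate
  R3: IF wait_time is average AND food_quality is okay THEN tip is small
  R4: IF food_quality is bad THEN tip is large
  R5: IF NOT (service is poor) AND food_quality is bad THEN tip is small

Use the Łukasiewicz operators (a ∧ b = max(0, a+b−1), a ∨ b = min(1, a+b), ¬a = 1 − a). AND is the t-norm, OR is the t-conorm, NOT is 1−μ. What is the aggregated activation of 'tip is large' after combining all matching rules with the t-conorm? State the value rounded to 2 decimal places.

R1: okay=0.31, acceptable=0.90, long=0.07; AND[max(0, a+b−1)] → w = 0.00
R2: ¬poor=1−0.56=0.44, okay=0.31; OR[min(1, a+b)] → w = 0.75
R3: average=0.38, okay=0.31; AND[max(0, a+b−1)] → w = 0.00
R4: bad=0.36 → w = 0.36
R5: ¬poor=1−0.56=0.44, bad=0.36; AND[max(0, a+b−1)] → w = 0.00
Rules with consequent 'large': {R1, R4} → strengths 0.00, 0.36
Aggregate via t-conorm [min(1, a+b)]: 0.36

0.36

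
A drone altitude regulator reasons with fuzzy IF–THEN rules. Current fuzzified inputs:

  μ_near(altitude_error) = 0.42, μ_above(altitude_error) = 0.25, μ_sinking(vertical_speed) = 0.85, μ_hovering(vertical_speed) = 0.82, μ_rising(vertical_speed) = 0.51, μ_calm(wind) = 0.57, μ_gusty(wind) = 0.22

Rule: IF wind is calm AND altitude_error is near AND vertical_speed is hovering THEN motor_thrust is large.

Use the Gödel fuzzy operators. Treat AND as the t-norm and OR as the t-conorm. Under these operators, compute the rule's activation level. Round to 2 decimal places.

0.42

firing strength: calm=0.57, near=0.42, hovering=0.82; AND[min(a, b)] → w = 0.42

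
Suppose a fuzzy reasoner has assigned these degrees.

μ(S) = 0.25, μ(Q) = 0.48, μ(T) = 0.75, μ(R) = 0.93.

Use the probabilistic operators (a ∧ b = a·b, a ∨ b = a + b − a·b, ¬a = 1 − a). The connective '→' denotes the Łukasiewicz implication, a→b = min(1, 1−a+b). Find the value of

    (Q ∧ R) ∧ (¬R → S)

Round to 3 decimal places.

0.446

Q ∧ R = a·b on (0.4800, 0.9300) = 0.4464
¬R = 1 − 0.9300 = 0.0700
¬R → S  [Łukasiewicz: min(1, 1−a+b)] with a=0.0700, b=0.2500 → 1.0000
(Q ∧ R) ∧ (¬R → S) = a·b on (0.4464, 1.0000) = 0.4464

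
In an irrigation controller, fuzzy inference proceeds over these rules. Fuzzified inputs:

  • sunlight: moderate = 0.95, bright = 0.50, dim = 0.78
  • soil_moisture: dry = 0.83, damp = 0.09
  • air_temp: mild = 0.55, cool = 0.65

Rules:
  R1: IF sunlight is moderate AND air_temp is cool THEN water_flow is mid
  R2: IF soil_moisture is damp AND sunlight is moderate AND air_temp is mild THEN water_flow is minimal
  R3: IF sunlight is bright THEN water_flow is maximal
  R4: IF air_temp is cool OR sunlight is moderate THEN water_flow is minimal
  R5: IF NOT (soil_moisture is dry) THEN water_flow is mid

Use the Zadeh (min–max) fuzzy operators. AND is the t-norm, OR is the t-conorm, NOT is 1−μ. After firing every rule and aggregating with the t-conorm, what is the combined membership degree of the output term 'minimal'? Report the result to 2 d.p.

R1: moderate=0.95, cool=0.65; AND[min(a, b)] → w = 0.65
R2: damp=0.09, moderate=0.95, mild=0.55; AND[min(a, b)] → w = 0.09
R3: bright=0.50 → w = 0.50
R4: cool=0.65, moderate=0.95; OR[max(a, b)] → w = 0.95
R5: ¬dry=1−0.83=0.17 → w = 0.17
Rules with consequent 'minimal': {R2, R4} → strengths 0.09, 0.95
Aggregate via t-conorm [max(a, b)]: 0.95

0.95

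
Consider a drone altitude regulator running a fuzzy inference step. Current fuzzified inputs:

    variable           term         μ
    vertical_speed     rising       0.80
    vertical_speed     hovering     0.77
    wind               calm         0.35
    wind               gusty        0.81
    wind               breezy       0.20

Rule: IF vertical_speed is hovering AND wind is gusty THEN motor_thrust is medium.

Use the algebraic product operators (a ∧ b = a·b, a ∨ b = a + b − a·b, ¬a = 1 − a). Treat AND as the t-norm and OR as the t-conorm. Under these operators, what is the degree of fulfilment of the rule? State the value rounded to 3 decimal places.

firing strength: hovering=0.77, gusty=0.81; AND[a·b] → w = 0.6237

0.624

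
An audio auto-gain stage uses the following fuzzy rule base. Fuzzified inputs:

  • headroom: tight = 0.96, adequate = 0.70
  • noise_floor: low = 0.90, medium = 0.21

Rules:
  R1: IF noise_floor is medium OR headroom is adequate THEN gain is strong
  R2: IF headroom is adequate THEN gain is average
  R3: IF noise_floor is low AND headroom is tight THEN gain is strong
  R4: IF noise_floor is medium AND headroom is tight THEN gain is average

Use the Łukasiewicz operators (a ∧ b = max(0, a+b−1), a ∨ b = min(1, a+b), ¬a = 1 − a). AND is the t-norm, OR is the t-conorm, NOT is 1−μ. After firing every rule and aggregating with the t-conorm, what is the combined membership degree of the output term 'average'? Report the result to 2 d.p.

R1: medium=0.21, adequate=0.70; OR[min(1, a+b)] → w = 0.91
R2: adequate=0.70 → w = 0.70
R3: low=0.90, tight=0.96; AND[max(0, a+b−1)] → w = 0.86
R4: medium=0.21, tight=0.96; AND[max(0, a+b−1)] → w = 0.17
Rules with consequent 'average': {R2, R4} → strengths 0.70, 0.17
Aggregate via t-conorm [min(1, a+b)]: 0.87

0.87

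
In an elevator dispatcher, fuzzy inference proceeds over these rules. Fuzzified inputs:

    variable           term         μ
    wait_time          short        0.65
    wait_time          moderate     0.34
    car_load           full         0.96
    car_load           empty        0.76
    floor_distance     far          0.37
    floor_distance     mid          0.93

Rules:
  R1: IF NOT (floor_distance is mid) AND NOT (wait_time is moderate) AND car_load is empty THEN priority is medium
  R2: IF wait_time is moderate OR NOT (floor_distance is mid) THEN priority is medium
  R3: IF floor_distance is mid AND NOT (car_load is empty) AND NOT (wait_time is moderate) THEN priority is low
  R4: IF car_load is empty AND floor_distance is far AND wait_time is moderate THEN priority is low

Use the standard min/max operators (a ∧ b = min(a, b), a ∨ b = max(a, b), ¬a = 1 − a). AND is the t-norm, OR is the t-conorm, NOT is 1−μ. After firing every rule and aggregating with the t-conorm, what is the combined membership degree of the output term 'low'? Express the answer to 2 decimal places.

R1: ¬mid=1−0.93=0.07, ¬moderate=1−0.34=0.66, empty=0.76; AND[min(a, b)] → w = 0.07
R2: moderate=0.34, ¬mid=1−0.93=0.07; OR[max(a, b)] → w = 0.34
R3: mid=0.93, ¬empty=1−0.76=0.24, ¬moderate=1−0.34=0.66; AND[min(a, b)] → w = 0.24
R4: empty=0.76, far=0.37, moderate=0.34; AND[min(a, b)] → w = 0.34
Rules with consequent 'low': {R3, R4} → strengths 0.24, 0.34
Aggregate via t-conorm [max(a, b)]: 0.34

0.34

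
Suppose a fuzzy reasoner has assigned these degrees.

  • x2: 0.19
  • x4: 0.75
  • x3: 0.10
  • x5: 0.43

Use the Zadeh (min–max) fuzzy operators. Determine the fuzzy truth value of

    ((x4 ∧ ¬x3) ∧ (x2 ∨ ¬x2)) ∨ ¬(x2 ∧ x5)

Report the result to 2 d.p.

0.81

¬x3 = 1 − 0.10 = 0.90
x4 ∧ ¬x3 = min(a, b) on (0.75, 0.90) = 0.75
¬x2 = 1 − 0.19 = 0.81
x2 ∨ ¬x2 = max(a, b) on (0.19, 0.81) = 0.81
(x4 ∧ ¬x3) ∧ (x2 ∨ ¬x2) = min(a, b) on (0.75, 0.81) = 0.75
x2 ∧ x5 = min(a, b) on (0.19, 0.43) = 0.19
¬(x2 ∧ x5) = 1 − 0.19 = 0.81
((x4 ∧ ¬x3) ∧ (x2 ∨ ¬x2)) ∨ ¬(x2 ∧ x5) = max(a, b) on (0.75, 0.81) = 0.81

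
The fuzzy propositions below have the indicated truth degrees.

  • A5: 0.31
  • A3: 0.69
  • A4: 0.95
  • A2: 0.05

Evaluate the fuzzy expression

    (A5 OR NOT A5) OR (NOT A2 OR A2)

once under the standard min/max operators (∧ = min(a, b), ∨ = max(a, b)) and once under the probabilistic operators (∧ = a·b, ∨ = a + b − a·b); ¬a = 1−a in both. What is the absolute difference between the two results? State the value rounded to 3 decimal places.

0.040

Under standard min/max:
  NOT A5 = 1 − 0.31 = 0.69
  A5 OR NOT A5 = max(a, b) on (0.31, 0.69) = 0.69
  NOT A2 = 1 − 0.05 = 0.95
  NOT A2 OR A2 = max(a, b) on (0.95, 0.05) = 0.95
  (A5 OR NOT A5) OR (NOT A2 OR A2) = max(a, b) on (0.69, 0.95) = 0.95
  → value = 0.9500
Under probabilistic:
  NOT A5 = 1 − 0.3100 = 0.6900
  A5 OR NOT A5 = a + b − a·b on (0.3100, 0.6900) = 0.7861
  NOT A2 = 1 − 0.0500 = 0.9500
  NOT A2 OR A2 = a + b − a·b on (0.9500, 0.0500) = 0.9525
  (A5 OR NOT A5) OR (NOT A2 OR A2) = a + b − a·b on (0.7861, 0.9525) = 0.9898
  → value = 0.9898
|0.9500 − 0.9898| = 0.040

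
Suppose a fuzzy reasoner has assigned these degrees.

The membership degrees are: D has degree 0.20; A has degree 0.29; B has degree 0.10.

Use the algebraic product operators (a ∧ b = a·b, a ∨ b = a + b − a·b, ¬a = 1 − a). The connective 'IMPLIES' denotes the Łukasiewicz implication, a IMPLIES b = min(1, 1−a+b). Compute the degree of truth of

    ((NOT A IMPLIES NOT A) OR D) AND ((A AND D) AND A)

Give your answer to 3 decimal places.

NOT A = 1 − 0.2900 = 0.7100
NOT A = 1 − 0.2900 = 0.7100
NOT A IMPLIES NOT A  [Łukasiewicz: min(1, 1−a+b)] with a=0.7100, b=0.7100 → 1.0000
(NOT A IMPLIES NOT A) OR D = a + b − a·b on (1.0000, 0.2000) = 1.0000
A AND D = a·b on (0.2900, 0.2000) = 0.0580
(A AND D) AND A = a·b on (0.0580, 0.2900) = 0.0168
((NOT A IMPLIES NOT A) OR D) AND ((A AND D) AND A) = a·b on (1.0000, 0.0168) = 0.0168

0.017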